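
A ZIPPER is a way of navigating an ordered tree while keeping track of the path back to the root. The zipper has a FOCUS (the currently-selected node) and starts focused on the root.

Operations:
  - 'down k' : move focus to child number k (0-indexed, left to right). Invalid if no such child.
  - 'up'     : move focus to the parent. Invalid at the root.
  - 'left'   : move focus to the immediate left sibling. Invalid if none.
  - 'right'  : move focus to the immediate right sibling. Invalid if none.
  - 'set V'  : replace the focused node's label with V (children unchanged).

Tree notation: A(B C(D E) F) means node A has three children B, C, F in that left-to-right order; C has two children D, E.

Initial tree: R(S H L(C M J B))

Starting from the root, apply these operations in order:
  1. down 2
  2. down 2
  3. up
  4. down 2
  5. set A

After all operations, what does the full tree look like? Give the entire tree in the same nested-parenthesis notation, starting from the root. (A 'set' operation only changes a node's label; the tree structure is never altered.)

Step 1 (down 2): focus=L path=2 depth=1 children=['C', 'M', 'J', 'B'] left=['S', 'H'] right=[] parent=R
Step 2 (down 2): focus=J path=2/2 depth=2 children=[] left=['C', 'M'] right=['B'] parent=L
Step 3 (up): focus=L path=2 depth=1 children=['C', 'M', 'J', 'B'] left=['S', 'H'] right=[] parent=R
Step 4 (down 2): focus=J path=2/2 depth=2 children=[] left=['C', 'M'] right=['B'] parent=L
Step 5 (set A): focus=A path=2/2 depth=2 children=[] left=['C', 'M'] right=['B'] parent=L

Answer: R(S H L(C M A B))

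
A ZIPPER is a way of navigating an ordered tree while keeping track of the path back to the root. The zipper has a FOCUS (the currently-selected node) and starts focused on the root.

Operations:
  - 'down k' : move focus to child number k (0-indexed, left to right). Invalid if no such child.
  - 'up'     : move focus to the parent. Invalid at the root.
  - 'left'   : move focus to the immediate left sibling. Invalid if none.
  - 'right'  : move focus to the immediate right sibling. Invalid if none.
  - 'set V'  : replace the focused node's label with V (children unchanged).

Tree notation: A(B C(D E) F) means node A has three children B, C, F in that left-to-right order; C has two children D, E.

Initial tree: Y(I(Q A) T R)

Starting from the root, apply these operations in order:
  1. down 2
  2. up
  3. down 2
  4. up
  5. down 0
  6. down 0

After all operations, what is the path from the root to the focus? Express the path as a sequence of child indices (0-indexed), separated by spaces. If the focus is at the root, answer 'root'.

Answer: 0 0

Derivation:
Step 1 (down 2): focus=R path=2 depth=1 children=[] left=['I', 'T'] right=[] parent=Y
Step 2 (up): focus=Y path=root depth=0 children=['I', 'T', 'R'] (at root)
Step 3 (down 2): focus=R path=2 depth=1 children=[] left=['I', 'T'] right=[] parent=Y
Step 4 (up): focus=Y path=root depth=0 children=['I', 'T', 'R'] (at root)
Step 5 (down 0): focus=I path=0 depth=1 children=['Q', 'A'] left=[] right=['T', 'R'] parent=Y
Step 6 (down 0): focus=Q path=0/0 depth=2 children=[] left=[] right=['A'] parent=I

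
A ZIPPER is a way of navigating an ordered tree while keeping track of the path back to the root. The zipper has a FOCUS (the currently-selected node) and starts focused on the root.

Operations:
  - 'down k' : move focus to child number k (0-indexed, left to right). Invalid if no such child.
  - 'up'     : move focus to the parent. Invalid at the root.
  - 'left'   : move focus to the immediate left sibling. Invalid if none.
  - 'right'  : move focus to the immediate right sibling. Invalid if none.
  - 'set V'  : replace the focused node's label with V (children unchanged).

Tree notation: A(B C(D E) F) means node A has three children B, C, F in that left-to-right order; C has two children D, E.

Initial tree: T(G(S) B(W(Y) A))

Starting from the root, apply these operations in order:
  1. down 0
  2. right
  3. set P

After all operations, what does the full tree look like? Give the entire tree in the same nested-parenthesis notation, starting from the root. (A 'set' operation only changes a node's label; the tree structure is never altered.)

Answer: T(G(S) P(W(Y) A))

Derivation:
Step 1 (down 0): focus=G path=0 depth=1 children=['S'] left=[] right=['B'] parent=T
Step 2 (right): focus=B path=1 depth=1 children=['W', 'A'] left=['G'] right=[] parent=T
Step 3 (set P): focus=P path=1 depth=1 children=['W', 'A'] left=['G'] right=[] parent=T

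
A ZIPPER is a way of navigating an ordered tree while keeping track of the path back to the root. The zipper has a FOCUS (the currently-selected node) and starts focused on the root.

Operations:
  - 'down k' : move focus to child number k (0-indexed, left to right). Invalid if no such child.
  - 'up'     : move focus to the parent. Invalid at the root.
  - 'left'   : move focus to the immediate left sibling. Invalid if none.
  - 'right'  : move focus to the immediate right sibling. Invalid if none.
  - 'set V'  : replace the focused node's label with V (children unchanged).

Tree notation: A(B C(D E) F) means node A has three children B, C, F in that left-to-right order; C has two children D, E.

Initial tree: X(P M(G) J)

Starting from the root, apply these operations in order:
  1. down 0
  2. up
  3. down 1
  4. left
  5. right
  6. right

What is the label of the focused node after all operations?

Answer: J

Derivation:
Step 1 (down 0): focus=P path=0 depth=1 children=[] left=[] right=['M', 'J'] parent=X
Step 2 (up): focus=X path=root depth=0 children=['P', 'M', 'J'] (at root)
Step 3 (down 1): focus=M path=1 depth=1 children=['G'] left=['P'] right=['J'] parent=X
Step 4 (left): focus=P path=0 depth=1 children=[] left=[] right=['M', 'J'] parent=X
Step 5 (right): focus=M path=1 depth=1 children=['G'] left=['P'] right=['J'] parent=X
Step 6 (right): focus=J path=2 depth=1 children=[] left=['P', 'M'] right=[] parent=X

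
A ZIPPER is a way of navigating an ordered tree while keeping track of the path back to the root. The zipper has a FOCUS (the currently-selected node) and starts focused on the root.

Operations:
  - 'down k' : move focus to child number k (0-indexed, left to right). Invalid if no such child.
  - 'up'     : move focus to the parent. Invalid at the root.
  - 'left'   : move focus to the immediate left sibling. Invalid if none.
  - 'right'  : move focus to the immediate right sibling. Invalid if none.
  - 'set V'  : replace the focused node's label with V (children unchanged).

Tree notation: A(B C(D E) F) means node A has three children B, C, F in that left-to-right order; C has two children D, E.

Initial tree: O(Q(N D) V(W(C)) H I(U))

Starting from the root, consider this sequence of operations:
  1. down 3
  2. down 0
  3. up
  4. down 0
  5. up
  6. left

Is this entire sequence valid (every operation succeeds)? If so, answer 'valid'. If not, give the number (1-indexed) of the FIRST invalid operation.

Step 1 (down 3): focus=I path=3 depth=1 children=['U'] left=['Q', 'V', 'H'] right=[] parent=O
Step 2 (down 0): focus=U path=3/0 depth=2 children=[] left=[] right=[] parent=I
Step 3 (up): focus=I path=3 depth=1 children=['U'] left=['Q', 'V', 'H'] right=[] parent=O
Step 4 (down 0): focus=U path=3/0 depth=2 children=[] left=[] right=[] parent=I
Step 5 (up): focus=I path=3 depth=1 children=['U'] left=['Q', 'V', 'H'] right=[] parent=O
Step 6 (left): focus=H path=2 depth=1 children=[] left=['Q', 'V'] right=['I'] parent=O

Answer: valid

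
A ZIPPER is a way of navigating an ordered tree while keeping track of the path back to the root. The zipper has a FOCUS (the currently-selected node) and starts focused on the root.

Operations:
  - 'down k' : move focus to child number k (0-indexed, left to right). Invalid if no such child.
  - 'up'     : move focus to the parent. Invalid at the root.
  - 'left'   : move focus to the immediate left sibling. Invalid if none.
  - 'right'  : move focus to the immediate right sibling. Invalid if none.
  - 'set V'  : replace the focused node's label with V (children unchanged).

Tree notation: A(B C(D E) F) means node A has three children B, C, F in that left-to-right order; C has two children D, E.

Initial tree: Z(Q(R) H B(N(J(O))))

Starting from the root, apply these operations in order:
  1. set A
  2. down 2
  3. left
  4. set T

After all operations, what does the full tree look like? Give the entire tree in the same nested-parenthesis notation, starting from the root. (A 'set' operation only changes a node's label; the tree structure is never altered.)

Answer: A(Q(R) T B(N(J(O))))

Derivation:
Step 1 (set A): focus=A path=root depth=0 children=['Q', 'H', 'B'] (at root)
Step 2 (down 2): focus=B path=2 depth=1 children=['N'] left=['Q', 'H'] right=[] parent=A
Step 3 (left): focus=H path=1 depth=1 children=[] left=['Q'] right=['B'] parent=A
Step 4 (set T): focus=T path=1 depth=1 children=[] left=['Q'] right=['B'] parent=A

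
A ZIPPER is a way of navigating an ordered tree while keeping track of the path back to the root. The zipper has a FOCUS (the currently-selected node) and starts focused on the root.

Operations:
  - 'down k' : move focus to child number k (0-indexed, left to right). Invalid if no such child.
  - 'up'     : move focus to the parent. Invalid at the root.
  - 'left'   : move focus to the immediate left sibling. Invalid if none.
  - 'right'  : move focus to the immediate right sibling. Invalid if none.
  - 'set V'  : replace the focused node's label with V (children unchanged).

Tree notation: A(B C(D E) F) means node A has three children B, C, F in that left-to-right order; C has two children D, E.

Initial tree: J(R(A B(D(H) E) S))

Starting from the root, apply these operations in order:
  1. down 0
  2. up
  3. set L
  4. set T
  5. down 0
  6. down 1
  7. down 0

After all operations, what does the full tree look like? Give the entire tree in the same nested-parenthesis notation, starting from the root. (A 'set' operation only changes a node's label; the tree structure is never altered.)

Step 1 (down 0): focus=R path=0 depth=1 children=['A', 'B', 'S'] left=[] right=[] parent=J
Step 2 (up): focus=J path=root depth=0 children=['R'] (at root)
Step 3 (set L): focus=L path=root depth=0 children=['R'] (at root)
Step 4 (set T): focus=T path=root depth=0 children=['R'] (at root)
Step 5 (down 0): focus=R path=0 depth=1 children=['A', 'B', 'S'] left=[] right=[] parent=T
Step 6 (down 1): focus=B path=0/1 depth=2 children=['D', 'E'] left=['A'] right=['S'] parent=R
Step 7 (down 0): focus=D path=0/1/0 depth=3 children=['H'] left=[] right=['E'] parent=B

Answer: T(R(A B(D(H) E) S))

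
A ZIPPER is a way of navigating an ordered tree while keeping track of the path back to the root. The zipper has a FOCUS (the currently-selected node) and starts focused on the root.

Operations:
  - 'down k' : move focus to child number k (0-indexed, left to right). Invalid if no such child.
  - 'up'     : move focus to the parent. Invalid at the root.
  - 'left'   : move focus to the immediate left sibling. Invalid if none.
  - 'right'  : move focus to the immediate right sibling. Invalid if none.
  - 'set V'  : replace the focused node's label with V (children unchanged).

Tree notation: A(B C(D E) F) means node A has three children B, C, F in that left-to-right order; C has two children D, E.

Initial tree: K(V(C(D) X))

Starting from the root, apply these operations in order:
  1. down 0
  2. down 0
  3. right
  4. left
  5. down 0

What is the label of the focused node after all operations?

Step 1 (down 0): focus=V path=0 depth=1 children=['C', 'X'] left=[] right=[] parent=K
Step 2 (down 0): focus=C path=0/0 depth=2 children=['D'] left=[] right=['X'] parent=V
Step 3 (right): focus=X path=0/1 depth=2 children=[] left=['C'] right=[] parent=V
Step 4 (left): focus=C path=0/0 depth=2 children=['D'] left=[] right=['X'] parent=V
Step 5 (down 0): focus=D path=0/0/0 depth=3 children=[] left=[] right=[] parent=C

Answer: D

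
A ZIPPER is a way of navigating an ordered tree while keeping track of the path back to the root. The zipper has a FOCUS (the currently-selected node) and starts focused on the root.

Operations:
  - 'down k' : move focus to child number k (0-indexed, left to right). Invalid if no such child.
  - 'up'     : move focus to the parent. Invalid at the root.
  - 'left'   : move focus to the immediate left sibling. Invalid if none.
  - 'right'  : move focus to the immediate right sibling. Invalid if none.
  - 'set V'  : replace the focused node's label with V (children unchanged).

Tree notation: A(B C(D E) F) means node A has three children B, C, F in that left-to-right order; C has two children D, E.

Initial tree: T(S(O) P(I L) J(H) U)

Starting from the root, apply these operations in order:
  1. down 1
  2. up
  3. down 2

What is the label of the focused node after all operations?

Step 1 (down 1): focus=P path=1 depth=1 children=['I', 'L'] left=['S'] right=['J', 'U'] parent=T
Step 2 (up): focus=T path=root depth=0 children=['S', 'P', 'J', 'U'] (at root)
Step 3 (down 2): focus=J path=2 depth=1 children=['H'] left=['S', 'P'] right=['U'] parent=T

Answer: J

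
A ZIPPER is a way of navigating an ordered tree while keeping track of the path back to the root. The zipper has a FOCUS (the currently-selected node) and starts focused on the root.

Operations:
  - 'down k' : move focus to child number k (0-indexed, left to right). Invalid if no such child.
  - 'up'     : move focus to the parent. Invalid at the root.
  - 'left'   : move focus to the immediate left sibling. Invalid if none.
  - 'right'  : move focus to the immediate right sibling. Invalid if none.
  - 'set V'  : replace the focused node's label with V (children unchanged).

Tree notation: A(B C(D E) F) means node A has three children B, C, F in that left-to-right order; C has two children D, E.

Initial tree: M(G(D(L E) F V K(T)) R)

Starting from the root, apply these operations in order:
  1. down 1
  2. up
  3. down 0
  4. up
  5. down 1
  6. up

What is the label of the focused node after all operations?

Answer: M

Derivation:
Step 1 (down 1): focus=R path=1 depth=1 children=[] left=['G'] right=[] parent=M
Step 2 (up): focus=M path=root depth=0 children=['G', 'R'] (at root)
Step 3 (down 0): focus=G path=0 depth=1 children=['D', 'F', 'V', 'K'] left=[] right=['R'] parent=M
Step 4 (up): focus=M path=root depth=0 children=['G', 'R'] (at root)
Step 5 (down 1): focus=R path=1 depth=1 children=[] left=['G'] right=[] parent=M
Step 6 (up): focus=M path=root depth=0 children=['G', 'R'] (at root)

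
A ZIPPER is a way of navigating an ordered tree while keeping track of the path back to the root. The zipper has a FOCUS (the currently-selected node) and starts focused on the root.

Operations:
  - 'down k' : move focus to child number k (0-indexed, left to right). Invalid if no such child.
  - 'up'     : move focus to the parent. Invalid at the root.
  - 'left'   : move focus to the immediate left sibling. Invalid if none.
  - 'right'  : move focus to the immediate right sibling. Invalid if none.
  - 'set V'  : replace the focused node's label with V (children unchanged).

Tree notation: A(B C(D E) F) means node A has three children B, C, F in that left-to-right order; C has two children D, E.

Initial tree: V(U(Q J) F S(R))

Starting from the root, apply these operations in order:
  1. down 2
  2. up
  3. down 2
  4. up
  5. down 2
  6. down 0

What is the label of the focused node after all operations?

Answer: R

Derivation:
Step 1 (down 2): focus=S path=2 depth=1 children=['R'] left=['U', 'F'] right=[] parent=V
Step 2 (up): focus=V path=root depth=0 children=['U', 'F', 'S'] (at root)
Step 3 (down 2): focus=S path=2 depth=1 children=['R'] left=['U', 'F'] right=[] parent=V
Step 4 (up): focus=V path=root depth=0 children=['U', 'F', 'S'] (at root)
Step 5 (down 2): focus=S path=2 depth=1 children=['R'] left=['U', 'F'] right=[] parent=V
Step 6 (down 0): focus=R path=2/0 depth=2 children=[] left=[] right=[] parent=S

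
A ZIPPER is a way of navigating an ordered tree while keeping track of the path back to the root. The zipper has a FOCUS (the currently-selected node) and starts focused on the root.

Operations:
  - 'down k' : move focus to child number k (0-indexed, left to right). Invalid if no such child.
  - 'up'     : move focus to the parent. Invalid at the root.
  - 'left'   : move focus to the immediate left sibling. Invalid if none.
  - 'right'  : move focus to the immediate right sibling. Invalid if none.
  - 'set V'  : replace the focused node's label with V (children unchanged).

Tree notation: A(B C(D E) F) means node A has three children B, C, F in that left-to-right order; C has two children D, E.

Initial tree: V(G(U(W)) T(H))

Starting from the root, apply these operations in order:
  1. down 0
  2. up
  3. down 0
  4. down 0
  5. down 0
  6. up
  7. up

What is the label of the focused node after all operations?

Answer: G

Derivation:
Step 1 (down 0): focus=G path=0 depth=1 children=['U'] left=[] right=['T'] parent=V
Step 2 (up): focus=V path=root depth=0 children=['G', 'T'] (at root)
Step 3 (down 0): focus=G path=0 depth=1 children=['U'] left=[] right=['T'] parent=V
Step 4 (down 0): focus=U path=0/0 depth=2 children=['W'] left=[] right=[] parent=G
Step 5 (down 0): focus=W path=0/0/0 depth=3 children=[] left=[] right=[] parent=U
Step 6 (up): focus=U path=0/0 depth=2 children=['W'] left=[] right=[] parent=G
Step 7 (up): focus=G path=0 depth=1 children=['U'] left=[] right=['T'] parent=V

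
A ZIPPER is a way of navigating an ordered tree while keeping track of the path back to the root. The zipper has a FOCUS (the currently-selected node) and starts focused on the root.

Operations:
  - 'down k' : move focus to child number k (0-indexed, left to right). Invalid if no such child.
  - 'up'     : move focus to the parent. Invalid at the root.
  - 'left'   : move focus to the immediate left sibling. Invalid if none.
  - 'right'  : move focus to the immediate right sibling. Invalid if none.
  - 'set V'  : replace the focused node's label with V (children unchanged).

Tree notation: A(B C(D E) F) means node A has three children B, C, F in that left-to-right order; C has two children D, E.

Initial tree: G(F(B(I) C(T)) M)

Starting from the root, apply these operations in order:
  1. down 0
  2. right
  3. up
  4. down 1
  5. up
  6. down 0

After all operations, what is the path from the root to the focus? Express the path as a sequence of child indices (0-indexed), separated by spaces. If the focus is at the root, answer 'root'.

Answer: 0

Derivation:
Step 1 (down 0): focus=F path=0 depth=1 children=['B', 'C'] left=[] right=['M'] parent=G
Step 2 (right): focus=M path=1 depth=1 children=[] left=['F'] right=[] parent=G
Step 3 (up): focus=G path=root depth=0 children=['F', 'M'] (at root)
Step 4 (down 1): focus=M path=1 depth=1 children=[] left=['F'] right=[] parent=G
Step 5 (up): focus=G path=root depth=0 children=['F', 'M'] (at root)
Step 6 (down 0): focus=F path=0 depth=1 children=['B', 'C'] left=[] right=['M'] parent=G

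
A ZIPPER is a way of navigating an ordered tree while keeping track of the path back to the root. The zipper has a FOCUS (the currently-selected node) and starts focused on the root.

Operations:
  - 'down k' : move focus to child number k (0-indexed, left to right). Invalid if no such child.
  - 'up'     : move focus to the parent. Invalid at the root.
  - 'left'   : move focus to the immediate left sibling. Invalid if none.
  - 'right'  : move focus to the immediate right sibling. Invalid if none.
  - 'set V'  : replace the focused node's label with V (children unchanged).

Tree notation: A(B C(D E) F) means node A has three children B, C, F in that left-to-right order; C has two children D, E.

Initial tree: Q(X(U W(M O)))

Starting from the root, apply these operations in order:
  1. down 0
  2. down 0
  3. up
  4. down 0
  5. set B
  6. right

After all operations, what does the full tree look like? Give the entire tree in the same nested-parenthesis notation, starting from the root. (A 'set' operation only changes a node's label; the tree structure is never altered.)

Step 1 (down 0): focus=X path=0 depth=1 children=['U', 'W'] left=[] right=[] parent=Q
Step 2 (down 0): focus=U path=0/0 depth=2 children=[] left=[] right=['W'] parent=X
Step 3 (up): focus=X path=0 depth=1 children=['U', 'W'] left=[] right=[] parent=Q
Step 4 (down 0): focus=U path=0/0 depth=2 children=[] left=[] right=['W'] parent=X
Step 5 (set B): focus=B path=0/0 depth=2 children=[] left=[] right=['W'] parent=X
Step 6 (right): focus=W path=0/1 depth=2 children=['M', 'O'] left=['B'] right=[] parent=X

Answer: Q(X(B W(M O)))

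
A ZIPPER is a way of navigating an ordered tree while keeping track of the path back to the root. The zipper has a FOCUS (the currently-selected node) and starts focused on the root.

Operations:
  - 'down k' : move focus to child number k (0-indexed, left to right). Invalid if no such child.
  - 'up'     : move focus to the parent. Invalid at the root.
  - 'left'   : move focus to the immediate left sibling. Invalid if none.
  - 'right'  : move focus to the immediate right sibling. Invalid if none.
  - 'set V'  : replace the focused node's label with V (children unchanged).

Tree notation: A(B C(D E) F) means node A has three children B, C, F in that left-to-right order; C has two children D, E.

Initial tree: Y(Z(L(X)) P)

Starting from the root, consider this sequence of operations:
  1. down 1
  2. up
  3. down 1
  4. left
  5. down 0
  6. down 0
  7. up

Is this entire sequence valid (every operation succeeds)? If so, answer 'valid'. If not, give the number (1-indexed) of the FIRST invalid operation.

Answer: valid

Derivation:
Step 1 (down 1): focus=P path=1 depth=1 children=[] left=['Z'] right=[] parent=Y
Step 2 (up): focus=Y path=root depth=0 children=['Z', 'P'] (at root)
Step 3 (down 1): focus=P path=1 depth=1 children=[] left=['Z'] right=[] parent=Y
Step 4 (left): focus=Z path=0 depth=1 children=['L'] left=[] right=['P'] parent=Y
Step 5 (down 0): focus=L path=0/0 depth=2 children=['X'] left=[] right=[] parent=Z
Step 6 (down 0): focus=X path=0/0/0 depth=3 children=[] left=[] right=[] parent=L
Step 7 (up): focus=L path=0/0 depth=2 children=['X'] left=[] right=[] parent=Z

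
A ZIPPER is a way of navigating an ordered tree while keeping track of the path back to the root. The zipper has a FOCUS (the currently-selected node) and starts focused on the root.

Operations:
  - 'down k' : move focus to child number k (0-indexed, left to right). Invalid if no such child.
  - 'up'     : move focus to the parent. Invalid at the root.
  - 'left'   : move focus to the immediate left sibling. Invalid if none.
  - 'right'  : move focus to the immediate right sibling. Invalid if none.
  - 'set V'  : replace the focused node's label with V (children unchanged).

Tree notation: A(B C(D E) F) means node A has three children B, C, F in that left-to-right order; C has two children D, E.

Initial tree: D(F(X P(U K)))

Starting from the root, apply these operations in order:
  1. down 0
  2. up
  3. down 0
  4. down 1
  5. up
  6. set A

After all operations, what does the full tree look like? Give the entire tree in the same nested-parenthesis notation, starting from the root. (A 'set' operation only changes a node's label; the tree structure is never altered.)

Answer: D(A(X P(U K)))

Derivation:
Step 1 (down 0): focus=F path=0 depth=1 children=['X', 'P'] left=[] right=[] parent=D
Step 2 (up): focus=D path=root depth=0 children=['F'] (at root)
Step 3 (down 0): focus=F path=0 depth=1 children=['X', 'P'] left=[] right=[] parent=D
Step 4 (down 1): focus=P path=0/1 depth=2 children=['U', 'K'] left=['X'] right=[] parent=F
Step 5 (up): focus=F path=0 depth=1 children=['X', 'P'] left=[] right=[] parent=D
Step 6 (set A): focus=A path=0 depth=1 children=['X', 'P'] left=[] right=[] parent=D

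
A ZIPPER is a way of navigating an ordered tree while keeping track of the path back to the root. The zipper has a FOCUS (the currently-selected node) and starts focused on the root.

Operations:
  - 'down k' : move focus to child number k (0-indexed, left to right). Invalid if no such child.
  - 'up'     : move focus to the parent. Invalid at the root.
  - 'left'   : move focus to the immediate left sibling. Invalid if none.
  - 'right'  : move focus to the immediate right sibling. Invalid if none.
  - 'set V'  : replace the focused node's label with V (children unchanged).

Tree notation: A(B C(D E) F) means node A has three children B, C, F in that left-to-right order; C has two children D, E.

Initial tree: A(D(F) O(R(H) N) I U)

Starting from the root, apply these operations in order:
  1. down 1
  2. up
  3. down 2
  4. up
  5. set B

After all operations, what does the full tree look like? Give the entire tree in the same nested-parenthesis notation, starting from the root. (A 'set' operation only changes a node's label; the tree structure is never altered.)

Step 1 (down 1): focus=O path=1 depth=1 children=['R', 'N'] left=['D'] right=['I', 'U'] parent=A
Step 2 (up): focus=A path=root depth=0 children=['D', 'O', 'I', 'U'] (at root)
Step 3 (down 2): focus=I path=2 depth=1 children=[] left=['D', 'O'] right=['U'] parent=A
Step 4 (up): focus=A path=root depth=0 children=['D', 'O', 'I', 'U'] (at root)
Step 5 (set B): focus=B path=root depth=0 children=['D', 'O', 'I', 'U'] (at root)

Answer: B(D(F) O(R(H) N) I U)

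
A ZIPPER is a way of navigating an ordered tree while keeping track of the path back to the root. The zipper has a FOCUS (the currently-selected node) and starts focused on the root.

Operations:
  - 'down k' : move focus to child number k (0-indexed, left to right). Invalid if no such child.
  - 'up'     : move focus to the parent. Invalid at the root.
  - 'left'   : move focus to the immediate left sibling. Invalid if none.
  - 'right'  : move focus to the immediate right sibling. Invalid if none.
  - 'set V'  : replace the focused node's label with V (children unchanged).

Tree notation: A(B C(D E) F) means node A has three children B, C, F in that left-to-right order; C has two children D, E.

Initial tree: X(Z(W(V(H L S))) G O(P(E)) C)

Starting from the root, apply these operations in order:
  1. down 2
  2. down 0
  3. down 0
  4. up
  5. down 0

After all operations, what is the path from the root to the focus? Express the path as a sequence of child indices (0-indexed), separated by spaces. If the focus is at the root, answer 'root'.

Step 1 (down 2): focus=O path=2 depth=1 children=['P'] left=['Z', 'G'] right=['C'] parent=X
Step 2 (down 0): focus=P path=2/0 depth=2 children=['E'] left=[] right=[] parent=O
Step 3 (down 0): focus=E path=2/0/0 depth=3 children=[] left=[] right=[] parent=P
Step 4 (up): focus=P path=2/0 depth=2 children=['E'] left=[] right=[] parent=O
Step 5 (down 0): focus=E path=2/0/0 depth=3 children=[] left=[] right=[] parent=P

Answer: 2 0 0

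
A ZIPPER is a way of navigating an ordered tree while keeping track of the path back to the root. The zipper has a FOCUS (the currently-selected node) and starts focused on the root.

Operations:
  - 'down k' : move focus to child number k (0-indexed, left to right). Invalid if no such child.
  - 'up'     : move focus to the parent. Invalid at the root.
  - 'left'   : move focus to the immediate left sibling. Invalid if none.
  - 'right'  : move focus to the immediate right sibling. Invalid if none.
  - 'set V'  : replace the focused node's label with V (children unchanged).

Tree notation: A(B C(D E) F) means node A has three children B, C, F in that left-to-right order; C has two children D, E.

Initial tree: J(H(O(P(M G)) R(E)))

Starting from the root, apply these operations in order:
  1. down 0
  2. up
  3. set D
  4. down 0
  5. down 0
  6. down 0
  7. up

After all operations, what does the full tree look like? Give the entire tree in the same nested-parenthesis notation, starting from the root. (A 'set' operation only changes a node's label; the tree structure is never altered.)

Answer: D(H(O(P(M G)) R(E)))

Derivation:
Step 1 (down 0): focus=H path=0 depth=1 children=['O', 'R'] left=[] right=[] parent=J
Step 2 (up): focus=J path=root depth=0 children=['H'] (at root)
Step 3 (set D): focus=D path=root depth=0 children=['H'] (at root)
Step 4 (down 0): focus=H path=0 depth=1 children=['O', 'R'] left=[] right=[] parent=D
Step 5 (down 0): focus=O path=0/0 depth=2 children=['P'] left=[] right=['R'] parent=H
Step 6 (down 0): focus=P path=0/0/0 depth=3 children=['M', 'G'] left=[] right=[] parent=O
Step 7 (up): focus=O path=0/0 depth=2 children=['P'] left=[] right=['R'] parent=H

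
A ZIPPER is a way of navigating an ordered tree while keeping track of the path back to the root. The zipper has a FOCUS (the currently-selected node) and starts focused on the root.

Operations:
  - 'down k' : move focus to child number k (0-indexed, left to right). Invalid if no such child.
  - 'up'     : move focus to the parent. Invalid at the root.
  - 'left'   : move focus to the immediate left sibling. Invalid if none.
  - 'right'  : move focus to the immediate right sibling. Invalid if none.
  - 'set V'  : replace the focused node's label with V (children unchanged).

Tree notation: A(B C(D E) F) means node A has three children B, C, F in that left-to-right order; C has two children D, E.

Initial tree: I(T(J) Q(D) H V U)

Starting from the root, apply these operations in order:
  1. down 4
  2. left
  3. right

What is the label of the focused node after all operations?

Answer: U

Derivation:
Step 1 (down 4): focus=U path=4 depth=1 children=[] left=['T', 'Q', 'H', 'V'] right=[] parent=I
Step 2 (left): focus=V path=3 depth=1 children=[] left=['T', 'Q', 'H'] right=['U'] parent=I
Step 3 (right): focus=U path=4 depth=1 children=[] left=['T', 'Q', 'H', 'V'] right=[] parent=I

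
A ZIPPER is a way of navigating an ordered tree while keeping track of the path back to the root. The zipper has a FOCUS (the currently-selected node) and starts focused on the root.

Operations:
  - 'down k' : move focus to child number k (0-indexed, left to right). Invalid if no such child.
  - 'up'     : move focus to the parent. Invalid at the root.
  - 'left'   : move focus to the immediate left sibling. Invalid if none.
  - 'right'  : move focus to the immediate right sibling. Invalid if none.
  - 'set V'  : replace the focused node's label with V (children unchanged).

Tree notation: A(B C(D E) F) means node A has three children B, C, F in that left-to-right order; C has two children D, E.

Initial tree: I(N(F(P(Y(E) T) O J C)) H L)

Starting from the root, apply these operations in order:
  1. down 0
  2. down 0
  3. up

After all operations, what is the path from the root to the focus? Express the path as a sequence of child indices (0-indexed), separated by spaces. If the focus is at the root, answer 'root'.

Step 1 (down 0): focus=N path=0 depth=1 children=['F'] left=[] right=['H', 'L'] parent=I
Step 2 (down 0): focus=F path=0/0 depth=2 children=['P', 'O', 'J', 'C'] left=[] right=[] parent=N
Step 3 (up): focus=N path=0 depth=1 children=['F'] left=[] right=['H', 'L'] parent=I

Answer: 0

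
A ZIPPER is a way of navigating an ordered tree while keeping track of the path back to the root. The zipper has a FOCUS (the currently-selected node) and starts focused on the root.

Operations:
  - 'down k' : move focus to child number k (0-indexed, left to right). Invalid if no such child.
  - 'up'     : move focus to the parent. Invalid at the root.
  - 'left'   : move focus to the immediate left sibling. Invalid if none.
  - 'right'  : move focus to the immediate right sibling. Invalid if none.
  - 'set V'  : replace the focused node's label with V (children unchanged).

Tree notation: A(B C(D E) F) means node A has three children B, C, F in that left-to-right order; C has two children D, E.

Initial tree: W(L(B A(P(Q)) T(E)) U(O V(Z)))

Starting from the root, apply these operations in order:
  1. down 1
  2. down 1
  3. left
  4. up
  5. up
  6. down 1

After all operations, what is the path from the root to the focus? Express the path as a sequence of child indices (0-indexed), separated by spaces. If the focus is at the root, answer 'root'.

Step 1 (down 1): focus=U path=1 depth=1 children=['O', 'V'] left=['L'] right=[] parent=W
Step 2 (down 1): focus=V path=1/1 depth=2 children=['Z'] left=['O'] right=[] parent=U
Step 3 (left): focus=O path=1/0 depth=2 children=[] left=[] right=['V'] parent=U
Step 4 (up): focus=U path=1 depth=1 children=['O', 'V'] left=['L'] right=[] parent=W
Step 5 (up): focus=W path=root depth=0 children=['L', 'U'] (at root)
Step 6 (down 1): focus=U path=1 depth=1 children=['O', 'V'] left=['L'] right=[] parent=W

Answer: 1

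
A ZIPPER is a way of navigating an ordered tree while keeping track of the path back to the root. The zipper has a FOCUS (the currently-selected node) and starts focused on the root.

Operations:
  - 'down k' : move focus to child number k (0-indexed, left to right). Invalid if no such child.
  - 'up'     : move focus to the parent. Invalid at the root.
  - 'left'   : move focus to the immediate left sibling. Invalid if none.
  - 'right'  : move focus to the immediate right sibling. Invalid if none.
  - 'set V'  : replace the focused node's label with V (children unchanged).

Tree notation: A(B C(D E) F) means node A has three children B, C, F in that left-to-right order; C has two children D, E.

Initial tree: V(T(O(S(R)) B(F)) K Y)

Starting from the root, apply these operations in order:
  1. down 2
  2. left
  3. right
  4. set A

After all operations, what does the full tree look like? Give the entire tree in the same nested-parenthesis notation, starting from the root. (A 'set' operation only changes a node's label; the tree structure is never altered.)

Step 1 (down 2): focus=Y path=2 depth=1 children=[] left=['T', 'K'] right=[] parent=V
Step 2 (left): focus=K path=1 depth=1 children=[] left=['T'] right=['Y'] parent=V
Step 3 (right): focus=Y path=2 depth=1 children=[] left=['T', 'K'] right=[] parent=V
Step 4 (set A): focus=A path=2 depth=1 children=[] left=['T', 'K'] right=[] parent=V

Answer: V(T(O(S(R)) B(F)) K A)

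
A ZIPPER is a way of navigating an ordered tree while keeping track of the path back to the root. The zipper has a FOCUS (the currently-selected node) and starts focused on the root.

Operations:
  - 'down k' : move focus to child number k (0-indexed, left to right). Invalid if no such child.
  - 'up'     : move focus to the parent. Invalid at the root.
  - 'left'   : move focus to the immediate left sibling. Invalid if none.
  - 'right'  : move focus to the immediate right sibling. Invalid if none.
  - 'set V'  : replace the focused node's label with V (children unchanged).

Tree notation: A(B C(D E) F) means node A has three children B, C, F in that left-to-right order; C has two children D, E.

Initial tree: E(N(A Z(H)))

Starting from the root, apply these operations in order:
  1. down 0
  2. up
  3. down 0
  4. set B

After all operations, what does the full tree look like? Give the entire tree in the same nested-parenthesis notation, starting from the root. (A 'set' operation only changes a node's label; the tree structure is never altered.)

Answer: E(B(A Z(H)))

Derivation:
Step 1 (down 0): focus=N path=0 depth=1 children=['A', 'Z'] left=[] right=[] parent=E
Step 2 (up): focus=E path=root depth=0 children=['N'] (at root)
Step 3 (down 0): focus=N path=0 depth=1 children=['A', 'Z'] left=[] right=[] parent=E
Step 4 (set B): focus=B path=0 depth=1 children=['A', 'Z'] left=[] right=[] parent=E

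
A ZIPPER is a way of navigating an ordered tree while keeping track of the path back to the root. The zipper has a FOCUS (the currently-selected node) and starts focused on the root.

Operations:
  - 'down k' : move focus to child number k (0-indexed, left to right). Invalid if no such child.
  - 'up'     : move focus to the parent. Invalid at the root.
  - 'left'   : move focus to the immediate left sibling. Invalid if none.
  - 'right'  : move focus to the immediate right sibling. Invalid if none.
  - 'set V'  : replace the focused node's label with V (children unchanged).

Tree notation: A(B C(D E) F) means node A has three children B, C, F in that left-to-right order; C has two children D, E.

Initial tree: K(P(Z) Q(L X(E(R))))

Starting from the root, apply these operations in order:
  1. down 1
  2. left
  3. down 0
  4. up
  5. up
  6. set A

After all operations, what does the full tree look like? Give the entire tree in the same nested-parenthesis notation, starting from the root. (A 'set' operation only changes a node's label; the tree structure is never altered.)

Step 1 (down 1): focus=Q path=1 depth=1 children=['L', 'X'] left=['P'] right=[] parent=K
Step 2 (left): focus=P path=0 depth=1 children=['Z'] left=[] right=['Q'] parent=K
Step 3 (down 0): focus=Z path=0/0 depth=2 children=[] left=[] right=[] parent=P
Step 4 (up): focus=P path=0 depth=1 children=['Z'] left=[] right=['Q'] parent=K
Step 5 (up): focus=K path=root depth=0 children=['P', 'Q'] (at root)
Step 6 (set A): focus=A path=root depth=0 children=['P', 'Q'] (at root)

Answer: A(P(Z) Q(L X(E(R))))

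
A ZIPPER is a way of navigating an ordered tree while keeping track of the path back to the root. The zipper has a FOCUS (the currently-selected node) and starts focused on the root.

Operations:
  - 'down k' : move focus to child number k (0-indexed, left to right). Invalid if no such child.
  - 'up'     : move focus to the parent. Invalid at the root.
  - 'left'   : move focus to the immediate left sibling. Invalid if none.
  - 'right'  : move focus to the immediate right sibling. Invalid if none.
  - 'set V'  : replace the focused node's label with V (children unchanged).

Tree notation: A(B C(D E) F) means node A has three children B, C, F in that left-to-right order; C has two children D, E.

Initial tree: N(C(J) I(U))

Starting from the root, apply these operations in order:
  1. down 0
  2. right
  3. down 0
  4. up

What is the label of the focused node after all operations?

Answer: I

Derivation:
Step 1 (down 0): focus=C path=0 depth=1 children=['J'] left=[] right=['I'] parent=N
Step 2 (right): focus=I path=1 depth=1 children=['U'] left=['C'] right=[] parent=N
Step 3 (down 0): focus=U path=1/0 depth=2 children=[] left=[] right=[] parent=I
Step 4 (up): focus=I path=1 depth=1 children=['U'] left=['C'] right=[] parent=N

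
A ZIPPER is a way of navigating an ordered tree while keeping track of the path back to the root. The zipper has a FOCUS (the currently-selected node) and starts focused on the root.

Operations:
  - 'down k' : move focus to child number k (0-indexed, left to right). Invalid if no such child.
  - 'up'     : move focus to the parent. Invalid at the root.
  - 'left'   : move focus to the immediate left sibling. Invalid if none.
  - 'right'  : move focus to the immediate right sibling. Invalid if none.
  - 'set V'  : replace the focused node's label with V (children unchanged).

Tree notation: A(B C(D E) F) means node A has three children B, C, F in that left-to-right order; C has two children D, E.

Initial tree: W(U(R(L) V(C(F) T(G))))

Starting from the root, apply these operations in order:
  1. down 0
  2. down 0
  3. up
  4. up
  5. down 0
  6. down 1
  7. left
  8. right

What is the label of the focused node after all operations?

Step 1 (down 0): focus=U path=0 depth=1 children=['R', 'V'] left=[] right=[] parent=W
Step 2 (down 0): focus=R path=0/0 depth=2 children=['L'] left=[] right=['V'] parent=U
Step 3 (up): focus=U path=0 depth=1 children=['R', 'V'] left=[] right=[] parent=W
Step 4 (up): focus=W path=root depth=0 children=['U'] (at root)
Step 5 (down 0): focus=U path=0 depth=1 children=['R', 'V'] left=[] right=[] parent=W
Step 6 (down 1): focus=V path=0/1 depth=2 children=['C', 'T'] left=['R'] right=[] parent=U
Step 7 (left): focus=R path=0/0 depth=2 children=['L'] left=[] right=['V'] parent=U
Step 8 (right): focus=V path=0/1 depth=2 children=['C', 'T'] left=['R'] right=[] parent=U

Answer: V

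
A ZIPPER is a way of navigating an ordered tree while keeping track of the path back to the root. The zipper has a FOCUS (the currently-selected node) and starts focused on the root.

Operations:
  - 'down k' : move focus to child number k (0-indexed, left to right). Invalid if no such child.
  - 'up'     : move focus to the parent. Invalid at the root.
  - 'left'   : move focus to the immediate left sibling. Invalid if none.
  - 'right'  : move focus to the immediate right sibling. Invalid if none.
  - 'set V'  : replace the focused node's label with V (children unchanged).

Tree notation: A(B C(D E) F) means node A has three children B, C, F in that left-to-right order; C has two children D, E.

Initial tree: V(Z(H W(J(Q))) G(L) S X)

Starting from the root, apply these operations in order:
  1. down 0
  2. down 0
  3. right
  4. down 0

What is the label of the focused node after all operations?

Answer: J

Derivation:
Step 1 (down 0): focus=Z path=0 depth=1 children=['H', 'W'] left=[] right=['G', 'S', 'X'] parent=V
Step 2 (down 0): focus=H path=0/0 depth=2 children=[] left=[] right=['W'] parent=Z
Step 3 (right): focus=W path=0/1 depth=2 children=['J'] left=['H'] right=[] parent=Z
Step 4 (down 0): focus=J path=0/1/0 depth=3 children=['Q'] left=[] right=[] parent=W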